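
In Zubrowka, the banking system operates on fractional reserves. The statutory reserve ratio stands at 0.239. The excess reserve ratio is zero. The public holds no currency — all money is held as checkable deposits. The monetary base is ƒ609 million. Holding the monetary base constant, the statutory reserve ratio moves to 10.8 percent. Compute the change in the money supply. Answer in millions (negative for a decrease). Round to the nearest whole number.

Initially m₁ = 1 / (0.239) ≈ 4.1841, so M₁ = 4.1841 × 609 = 2548.1169 million.
After the change m₂ = 1 / (0.108) ≈ 9.2593, so M₂ = 9.2593 × 609 = 5638.9137 million.
ΔM = M₂ − M₁ = 5638.9137 − 2548.1169 = 3090.7968 million.

ƒ3091 million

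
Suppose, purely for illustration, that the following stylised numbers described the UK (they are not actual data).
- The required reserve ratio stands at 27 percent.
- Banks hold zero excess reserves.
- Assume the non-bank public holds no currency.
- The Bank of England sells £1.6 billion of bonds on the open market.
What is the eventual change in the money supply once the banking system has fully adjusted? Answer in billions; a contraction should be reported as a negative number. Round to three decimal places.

-5.926 billion

The simple money multiplier is m = 1/rr = 1/0.27 ≈ 3.70370.
An open-market sale reduces the monetary base by 1.6 billion, so ΔM = m × ΔMB = 3.70370 × (−1.6) ≈ -5.9259 billion.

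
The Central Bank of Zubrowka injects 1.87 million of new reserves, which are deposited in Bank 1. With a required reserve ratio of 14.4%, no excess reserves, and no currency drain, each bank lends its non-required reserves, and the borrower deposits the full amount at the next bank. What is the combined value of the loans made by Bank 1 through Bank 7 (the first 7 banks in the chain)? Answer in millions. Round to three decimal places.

7.373 million

Bank i lends (1 − rr)^i of the original deposit: Bank 1 lends 1.87·0.8560 ≈ 1.6007, Bank 2 lends 1.87·0.8560² ≈ 1.3702, and so on.
Summing a geometric series: total = 1.87·[0.8560·(1 − 0.8560^7) / (1 − 0.8560)] ≈ 7.3727 million.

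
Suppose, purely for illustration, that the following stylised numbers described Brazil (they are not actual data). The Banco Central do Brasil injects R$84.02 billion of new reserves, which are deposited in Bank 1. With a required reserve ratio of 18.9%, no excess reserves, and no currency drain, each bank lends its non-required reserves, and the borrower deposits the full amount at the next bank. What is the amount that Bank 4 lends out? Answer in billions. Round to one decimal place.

Each bank lends a fraction (1 − rr) = 0.8110 of the deposit it receives, so Bank 4 receives 84.02·0.8110^3 and lends 84.02·0.8110^4 ≈ 36.3468 billion.

R$36.3 billion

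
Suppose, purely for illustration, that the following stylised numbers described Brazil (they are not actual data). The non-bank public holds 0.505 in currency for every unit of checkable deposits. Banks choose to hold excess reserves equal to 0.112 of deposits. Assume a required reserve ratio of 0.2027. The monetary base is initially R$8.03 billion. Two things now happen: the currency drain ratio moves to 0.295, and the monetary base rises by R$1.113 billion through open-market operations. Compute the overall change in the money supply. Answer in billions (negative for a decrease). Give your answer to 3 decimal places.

Before: m₁ = (1 + 0.505) / (0.2027 + 0.112 + 0.505) ≈ 1.83604, MB₁ = 8.03, so M₁ = 1.83604 × 8.03 ≈ 14.7434 billion.
After: m₂ = (1 + 0.295) / (0.2027 + 0.112 + 0.295) ≈ 2.12400, MB₂ = 8.03 + 1.113 = 9.143, so M₂ = 2.12400 × 9.143 ≈ 19.4197 billion.
ΔM = M₂ − M₁ = 19.4197 − 14.7434 = 4.6763 billion.

R$4.676 billion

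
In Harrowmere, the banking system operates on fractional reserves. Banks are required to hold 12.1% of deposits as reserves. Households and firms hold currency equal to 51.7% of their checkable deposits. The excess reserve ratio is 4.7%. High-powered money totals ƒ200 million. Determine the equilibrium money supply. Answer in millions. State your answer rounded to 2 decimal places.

ƒ442.92 million

The money multiplier is m = (1 + c) / (rr + e + c) = (1 + 0.517) / (0.121 + 0.047 + 0.517) ≈ 2.214599.
So M = m × MB = 2.214599 × 200 = 442.9198 million.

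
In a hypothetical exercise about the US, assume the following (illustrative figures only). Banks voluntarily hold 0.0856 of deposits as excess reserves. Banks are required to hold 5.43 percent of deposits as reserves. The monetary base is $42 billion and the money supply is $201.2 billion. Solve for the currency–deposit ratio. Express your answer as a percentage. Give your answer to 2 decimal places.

Using m = M/MB = 201.2/42 ≈ 4.790476. From m = (1 + c)/(c + rr + e), rearranging gives 1 + c = m·(c + rr + e), so c·(1 − m) = m·(rr + e) − 1.
Hence c = [m·(rr + e) − 1]/(1 − m) = [4.790476 × (0.0543 + 0.0856) − 1] / (1 − 4.790476) ≈ 0.087011.

8.70%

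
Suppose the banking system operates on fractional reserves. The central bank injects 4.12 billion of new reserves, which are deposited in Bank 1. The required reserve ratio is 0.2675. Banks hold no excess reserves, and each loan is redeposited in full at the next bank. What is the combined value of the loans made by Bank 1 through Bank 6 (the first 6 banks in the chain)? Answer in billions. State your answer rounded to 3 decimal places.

9.539 billion

Bank i lends (1 − rr)^i of the original deposit: Bank 1 lends 4.12·0.7325 = 3.0179, Bank 2 lends 4.12·0.7325² ≈ 2.2106, and so on.
Summing a geometric series: total = 4.12·[0.7325·(1 − 0.7325^6) / (1 − 0.7325)] ≈ 9.5392 billion.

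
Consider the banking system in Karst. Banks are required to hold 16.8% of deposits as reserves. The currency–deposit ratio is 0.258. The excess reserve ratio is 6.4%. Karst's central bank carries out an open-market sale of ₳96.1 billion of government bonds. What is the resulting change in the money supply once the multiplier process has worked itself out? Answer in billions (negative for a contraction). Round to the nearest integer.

The money multiplier is m = (1 + c) / (rr + e + c) = (1 + 0.258) / (0.168 + 0.064 + 0.258) ≈ 2.5673.
The sale removes 96.1 billion of base, so ΔM = m × ΔMB = 2.5673 × (−96.1) ≈ -246.7175 billion.

-247 billion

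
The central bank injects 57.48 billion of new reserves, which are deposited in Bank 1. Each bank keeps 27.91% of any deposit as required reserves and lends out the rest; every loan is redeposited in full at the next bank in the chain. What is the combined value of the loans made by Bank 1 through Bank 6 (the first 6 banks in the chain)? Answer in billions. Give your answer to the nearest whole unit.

128 billion

Bank i lends (1 − rr)^i of the original deposit: Bank 1 lends 57.48·0.7209 ≈ 41.4373, Bank 2 lends 57.48·0.7209² ≈ 29.8722, and so on.
Summing a geometric series: total = 57.48·[0.7209·(1 − 0.7209^6) / (1 − 0.7209)] ≈ 127.6284 billion.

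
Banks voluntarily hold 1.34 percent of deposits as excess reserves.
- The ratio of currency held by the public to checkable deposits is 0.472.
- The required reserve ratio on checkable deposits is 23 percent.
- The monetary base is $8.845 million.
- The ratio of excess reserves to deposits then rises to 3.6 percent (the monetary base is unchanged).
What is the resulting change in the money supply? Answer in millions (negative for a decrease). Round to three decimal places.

-0.557 million

Initially m₁ = (1 + 0.472) / (0.23 + 0.0134 + 0.472) ≈ 2.05759, so M₁ = 2.05759 × 8.845 ≈ 18.1994 million.
After the change m₂ = (1 + 0.472) / (0.23 + 0.036 + 0.472) ≈ 1.99458, so M₂ = 1.99458 × 8.845 ≈ 17.6421 million.
ΔM = M₂ − M₁ = 17.6421 − 18.1994 = -0.5573 million.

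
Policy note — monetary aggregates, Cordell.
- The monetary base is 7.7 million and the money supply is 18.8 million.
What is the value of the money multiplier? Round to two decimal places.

The money multiplier is m = M / MB = 18.8 / 7.7 ≈ 2.44156.

2.44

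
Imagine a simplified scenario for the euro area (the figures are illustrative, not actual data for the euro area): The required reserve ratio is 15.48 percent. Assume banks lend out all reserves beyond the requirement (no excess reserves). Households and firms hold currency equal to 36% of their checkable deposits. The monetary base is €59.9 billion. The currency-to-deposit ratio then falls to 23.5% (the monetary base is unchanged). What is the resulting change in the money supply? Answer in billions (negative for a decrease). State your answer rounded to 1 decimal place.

Initially m₁ = (1 + 0.36) / (0.1548 + 0.36) ≈ 2.6418, so M₁ = 2.6418 × 59.9 ≈ 158.2438 billion.
After the change m₂ = (1 + 0.235) / (0.1548 + 0.235) ≈ 3.1683, so M₂ = 3.1683 × 59.9 ≈ 189.7812 billion.
ΔM = M₂ − M₁ = 189.7812 − 158.2438 = 31.5374 billion.

€31.5 billion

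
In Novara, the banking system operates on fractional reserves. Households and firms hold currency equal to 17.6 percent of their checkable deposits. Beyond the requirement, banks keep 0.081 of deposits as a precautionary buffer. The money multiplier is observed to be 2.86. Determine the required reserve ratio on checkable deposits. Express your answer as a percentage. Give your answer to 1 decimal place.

Using m = 2.86. Since m = (1 + c)/(c + rr + e), the denominator satisfies c + rr + e = (1 + c)/m = (1 + 0.176) / 2.86 ≈ 0.411189.
With c = 0.176 and e = 0.081, the required reserve ratio on checkable deposits is 0.411189 − 0.176 − 0.081 = 0.154189.

15.4%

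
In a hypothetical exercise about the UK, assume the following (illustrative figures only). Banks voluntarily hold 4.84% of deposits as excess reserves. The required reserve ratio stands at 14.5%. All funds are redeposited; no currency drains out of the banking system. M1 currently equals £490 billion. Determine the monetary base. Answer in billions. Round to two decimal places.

The money multiplier is m = 1 / (rr + e) = 1 / (0.145 + 0.0484) ≈ 5.170631.
MB = M / m = 490 / 5.170631 ≈ 94.766 billion.

£94.77 billion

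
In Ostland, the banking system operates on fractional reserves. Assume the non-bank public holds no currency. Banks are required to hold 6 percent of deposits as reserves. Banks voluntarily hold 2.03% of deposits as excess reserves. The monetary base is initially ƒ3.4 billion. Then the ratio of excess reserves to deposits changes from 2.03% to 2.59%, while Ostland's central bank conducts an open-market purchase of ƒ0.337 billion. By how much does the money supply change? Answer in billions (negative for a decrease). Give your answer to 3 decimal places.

Before: m₁ = 1 / (0.06 + 0.0203) ≈ 12.45330, MB₁ = 3.4, so M₁ = 12.45330 × 3.4 ≈ 42.3412 billion.
After: m₂ = 1 / (0.06 + 0.0259) ≈ 11.64144, MB₂ = 3.4 + 0.337 = 3.737, so M₂ = 11.64144 × 3.737 ≈ 43.5041 billion.
ΔM = M₂ − M₁ = 43.5041 − 42.3412 = 1.1629 billion.

ƒ1.163 billion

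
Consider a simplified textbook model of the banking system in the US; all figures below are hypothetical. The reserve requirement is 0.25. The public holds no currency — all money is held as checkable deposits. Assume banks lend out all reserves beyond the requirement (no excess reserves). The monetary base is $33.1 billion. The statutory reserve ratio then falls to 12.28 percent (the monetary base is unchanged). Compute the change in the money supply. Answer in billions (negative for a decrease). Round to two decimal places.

Initially m₁ = 1 / (0.25) = 4, so M₁ = 4 × 33.1 = 132.4 billion.
After the change m₂ = 1 / (0.1228) ≈ 8.14332, so M₂ = 8.14332 × 33.1 ≈ 269.5439 billion.
ΔM = M₂ − M₁ = 269.5439 − 132.4 = 137.1439 billion.

$137.14 billion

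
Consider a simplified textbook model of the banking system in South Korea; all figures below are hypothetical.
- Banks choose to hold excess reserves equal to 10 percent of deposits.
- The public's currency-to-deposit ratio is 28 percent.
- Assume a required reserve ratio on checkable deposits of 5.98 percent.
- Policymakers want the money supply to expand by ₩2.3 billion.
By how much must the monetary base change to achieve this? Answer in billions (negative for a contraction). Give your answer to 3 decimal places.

The money multiplier is m = (1 + c) / (rr + e + c) = (1 + 0.28) / (0.0598 + 0.1 + 0.28) ≈ 2.91041.
ΔMB = ΔM / m = (+2.3) / 2.91041 ≈ 0.7903 billion.

₩0.790 billion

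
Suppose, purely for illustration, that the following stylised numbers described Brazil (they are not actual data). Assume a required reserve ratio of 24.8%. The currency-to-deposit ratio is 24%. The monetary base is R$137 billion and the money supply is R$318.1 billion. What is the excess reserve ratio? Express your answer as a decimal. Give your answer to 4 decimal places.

0.0460

Using m = M/MB = 318.1/137 ≈ 2.321898. Since m = (1 + c)/(c + rr + e), the denominator satisfies c + rr + e = (1 + c)/m = (1 + 0.24) / 2.321898 ≈ 0.534046.
With c = 0.24 and rr = 0.248, the excess reserve ratio is 0.534046 − 0.24 − 0.248 = 0.046046.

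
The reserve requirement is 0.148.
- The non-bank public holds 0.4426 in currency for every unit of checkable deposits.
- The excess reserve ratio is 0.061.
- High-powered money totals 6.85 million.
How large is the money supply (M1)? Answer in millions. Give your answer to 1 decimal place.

15.2 million

The money multiplier is m = (1 + c) / (rr + e + c) = (1 + 0.4426) / (0.148 + 0.061 + 0.4426) ≈ 2.2139.
So M = m × MB = 2.2139 × 6.85 ≈ 15.1652 million.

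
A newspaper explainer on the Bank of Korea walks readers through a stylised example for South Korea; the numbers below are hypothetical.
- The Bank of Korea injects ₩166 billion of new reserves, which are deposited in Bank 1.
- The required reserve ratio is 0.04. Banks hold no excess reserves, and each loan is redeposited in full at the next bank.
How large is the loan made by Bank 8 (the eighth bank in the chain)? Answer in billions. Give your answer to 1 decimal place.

Each bank lends a fraction (1 − rr) = 0.9600 of the deposit it receives, so Bank 8 receives 166·0.9600^7 and lends 166·0.9600^8 ≈ 119.7507 billion.

₩119.8 billion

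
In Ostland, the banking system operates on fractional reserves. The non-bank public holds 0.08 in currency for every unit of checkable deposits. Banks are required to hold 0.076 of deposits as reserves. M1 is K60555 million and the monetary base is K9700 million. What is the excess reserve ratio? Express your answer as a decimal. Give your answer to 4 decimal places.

0.0170

Using m = M/MB = 60555/9700 ≈ 6.242784. Since m = (1 + c)/(c + rr + e), the denominator satisfies c + rr + e = (1 + c)/m = (1 + 0.08) / 6.242784 ≈ 0.173000.
With c = 0.08 and rr = 0.076, the excess reserve ratio is 0.173000 − 0.08 − 0.076 = 0.017.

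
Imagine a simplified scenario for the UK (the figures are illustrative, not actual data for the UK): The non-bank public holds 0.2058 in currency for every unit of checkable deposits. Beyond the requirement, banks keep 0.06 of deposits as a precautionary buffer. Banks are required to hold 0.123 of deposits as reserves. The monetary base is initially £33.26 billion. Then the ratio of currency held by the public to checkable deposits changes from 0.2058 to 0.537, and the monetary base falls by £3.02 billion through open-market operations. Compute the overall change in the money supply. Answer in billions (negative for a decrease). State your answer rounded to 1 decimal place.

Before: m₁ = (1 + 0.2058) / (0.123 + 0.06 + 0.2058) ≈ 3.1013, MB₁ = 33.26, so M₁ = 3.1013 × 33.26 ≈ 103.1492 billion.
After: m₂ = (1 + 0.537) / (0.123 + 0.06 + 0.537) ≈ 2.1347, MB₂ = 33.26 − 3.02 = 30.24, so M₂ = 2.1347 × 30.24 ≈ 64.5533 billion.
ΔM = M₂ − M₁ = 64.5533 − 103.1492 = -38.5959 billion.

-38.6 billion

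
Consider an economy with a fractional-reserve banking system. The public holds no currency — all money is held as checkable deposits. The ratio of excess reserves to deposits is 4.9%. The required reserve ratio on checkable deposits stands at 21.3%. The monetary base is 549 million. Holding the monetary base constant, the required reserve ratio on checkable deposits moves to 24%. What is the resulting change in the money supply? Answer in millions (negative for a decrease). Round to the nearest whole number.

-196 million

Initially m₁ = 1 / (0.213 + 0.049) ≈ 3.8168, so M₁ = 3.8168 × 549 = 2095.4232 million.
After the change m₂ = 1 / (0.24 + 0.049) ≈ 3.4602, so M₂ = 3.4602 × 549 = 1899.6498 million.
ΔM = M₂ − M₁ = 1899.6498 − 2095.4232 = -195.7734 million.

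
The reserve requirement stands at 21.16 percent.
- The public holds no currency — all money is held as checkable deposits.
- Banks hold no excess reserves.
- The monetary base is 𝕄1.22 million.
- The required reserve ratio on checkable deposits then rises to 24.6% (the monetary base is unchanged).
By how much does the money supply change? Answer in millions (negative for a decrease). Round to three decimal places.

-0.806 million

Initially m₁ = 1 / (0.2116) ≈ 4.72590, so M₁ = 4.72590 × 1.22 ≈ 5.7656 million.
After the change m₂ = 1 / (0.246) ≈ 4.06504, so M₂ = 4.06504 × 1.22 ≈ 4.9593 million.
ΔM = M₂ − M₁ = 4.9593 − 5.7656 = -0.8063 million.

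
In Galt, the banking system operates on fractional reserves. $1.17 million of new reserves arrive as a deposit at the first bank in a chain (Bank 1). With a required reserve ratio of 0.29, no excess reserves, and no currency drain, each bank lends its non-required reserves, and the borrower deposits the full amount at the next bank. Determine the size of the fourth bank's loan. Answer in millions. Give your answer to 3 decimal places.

$0.297 million

Each bank lends a fraction (1 − rr) = 0.7100 of the deposit it receives, so Bank 4 receives 1.17·0.7100^3 and lends 1.17·0.7100^4 ≈ 0.2973 million.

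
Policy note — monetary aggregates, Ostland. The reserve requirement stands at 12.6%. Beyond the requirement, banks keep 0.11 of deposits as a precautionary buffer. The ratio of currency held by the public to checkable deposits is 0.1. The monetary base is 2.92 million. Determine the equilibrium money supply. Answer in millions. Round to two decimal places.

The money multiplier is m = (1 + c) / (rr + e + c) = (1 + 0.1) / (0.126 + 0.11 + 0.1) ≈ 3.2738.
So M = m × MB = 3.2738 × 2.92 ≈ 9.5595 million.

9.56 million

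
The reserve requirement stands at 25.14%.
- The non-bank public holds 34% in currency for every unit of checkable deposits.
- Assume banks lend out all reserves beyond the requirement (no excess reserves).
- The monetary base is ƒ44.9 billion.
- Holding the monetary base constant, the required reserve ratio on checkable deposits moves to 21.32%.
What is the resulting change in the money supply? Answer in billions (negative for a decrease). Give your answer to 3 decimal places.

ƒ7.025 billion

Initially m₁ = (1 + 0.34) / (0.2514 + 0.34) ≈ 2.265810, so M₁ = 2.265810 × 44.9 ≈ 101.7349 billion.
After the change m₂ = (1 + 0.34) / (0.2132 + 0.34) ≈ 2.422270, so M₂ = 2.422270 × 44.9 ≈ 108.7599 billion.
ΔM = M₂ − M₁ = 108.7599 − 101.7349 = 7.025 billion.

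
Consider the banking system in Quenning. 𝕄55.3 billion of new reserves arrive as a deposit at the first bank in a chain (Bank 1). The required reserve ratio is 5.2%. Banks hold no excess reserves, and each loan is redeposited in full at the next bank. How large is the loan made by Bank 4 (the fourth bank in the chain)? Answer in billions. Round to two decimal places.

Each bank lends a fraction (1 − rr) = 0.9480 of the deposit it receives, so Bank 4 receives 55.3·0.9480^3 and lends 55.3·0.9480^4 ≈ 44.6641 billion.

𝕄44.66 billion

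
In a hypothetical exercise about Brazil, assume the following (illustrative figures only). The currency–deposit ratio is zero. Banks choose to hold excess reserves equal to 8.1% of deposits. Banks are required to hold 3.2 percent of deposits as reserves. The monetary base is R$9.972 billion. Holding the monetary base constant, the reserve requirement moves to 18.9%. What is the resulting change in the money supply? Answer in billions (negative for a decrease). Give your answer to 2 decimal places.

-51.31 billion

Initially m₁ = 1 / (0.032 + 0.081) ≈ 8.8496, so M₁ = 8.8496 × 9.972 ≈ 88.2482 billion.
After the change m₂ = 1 / (0.189 + 0.081) ≈ 3.7037, so M₂ = 3.7037 × 9.972 ≈ 36.9333 billion.
ΔM = M₂ − M₁ = 36.9333 − 88.2482 = -51.3149 billion.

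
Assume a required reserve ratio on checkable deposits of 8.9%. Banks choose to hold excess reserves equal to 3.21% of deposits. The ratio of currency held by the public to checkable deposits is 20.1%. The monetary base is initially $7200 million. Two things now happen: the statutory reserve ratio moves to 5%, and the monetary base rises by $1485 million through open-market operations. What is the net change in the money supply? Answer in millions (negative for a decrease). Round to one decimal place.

$9998.2 million

Before: m₁ = (1 + 0.201) / (0.089 + 0.0321 + 0.201) ≈ 3.728656, MB₁ = 7200, so M₁ = 3.728656 × 7200 = 26846.3232 million.
After: m₂ = (1 + 0.201) / (0.05 + 0.0321 + 0.201) ≈ 4.242317, MB₂ = 7200 + 1485 = 8685, so M₂ = 4.242317 × 8685 ≈ 36844.5231 million.
ΔM = M₂ − M₁ = 36844.5231 − 26846.3232 = 9998.1999 million.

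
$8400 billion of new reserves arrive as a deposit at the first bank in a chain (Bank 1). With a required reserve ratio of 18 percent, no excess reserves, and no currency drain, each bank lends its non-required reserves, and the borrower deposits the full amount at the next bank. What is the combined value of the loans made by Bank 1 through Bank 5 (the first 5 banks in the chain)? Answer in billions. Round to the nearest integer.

$24080 billion

Bank i lends (1 − rr)^i of the original deposit: Bank 1 lends 8400·0.8200 = 6888.0000, Bank 2 lends 8400·0.8200² = 5648.1600, and so on.
Summing a geometric series: total = 8400·[0.8200·(1 − 0.8200^5) / (1 − 0.8200)] ≈ 24079.6887 billion.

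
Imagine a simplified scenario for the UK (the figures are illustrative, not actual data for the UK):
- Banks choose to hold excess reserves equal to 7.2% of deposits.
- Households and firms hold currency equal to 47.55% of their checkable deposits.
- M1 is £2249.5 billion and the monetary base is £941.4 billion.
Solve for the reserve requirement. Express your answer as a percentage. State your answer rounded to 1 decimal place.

Using m = M/MB = 2249.5/941.4 ≈ 2.389526. Since m = (1 + c)/(c + rr + e), the denominator satisfies c + rr + e = (1 + c)/m = (1 + 0.4755) / 2.389526 ≈ 0.617486.
With c = 0.4755 and e = 0.072, the reserve requirement is 0.617486 − 0.4755 − 0.072 = 0.069986.

7.0%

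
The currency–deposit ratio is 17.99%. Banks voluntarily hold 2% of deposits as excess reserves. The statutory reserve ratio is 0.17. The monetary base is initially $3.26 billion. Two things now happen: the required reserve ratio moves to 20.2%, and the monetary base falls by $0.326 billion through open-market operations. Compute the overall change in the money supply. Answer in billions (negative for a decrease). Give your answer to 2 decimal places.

-1.79 billion

Before: m₁ = (1 + 0.1799) / (0.17 + 0.02 + 0.1799) ≈ 3.1898, MB₁ = 3.26, so M₁ = 3.1898 × 3.26 ≈ 10.3987 billion.
After: m₂ = (1 + 0.1799) / (0.202 + 0.02 + 0.1799) ≈ 2.9358, MB₂ = 3.26 − 0.326 = 2.934, so M₂ = 2.9358 × 2.934 ≈ 8.6136 billion.
ΔM = M₂ − M₁ = 8.6136 − 10.3987 = -1.7851 billion.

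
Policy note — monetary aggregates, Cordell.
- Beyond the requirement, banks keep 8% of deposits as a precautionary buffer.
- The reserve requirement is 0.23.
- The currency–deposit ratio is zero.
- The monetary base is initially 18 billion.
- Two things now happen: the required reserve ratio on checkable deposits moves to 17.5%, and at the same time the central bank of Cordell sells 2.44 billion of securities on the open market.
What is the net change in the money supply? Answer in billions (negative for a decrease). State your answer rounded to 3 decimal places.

Before: m₁ = 1 / (0.23 + 0.08) ≈ 3.225806, MB₁ = 18, so M₁ = 3.225806 × 18 ≈ 58.0645 billion.
After: m₂ = 1 / (0.175 + 0.08) ≈ 3.921569, MB₂ = 18 − 2.44 = 15.56, so M₂ = 3.921569 × 15.56 ≈ 61.0196 billion.
ΔM = M₂ − M₁ = 61.0196 − 58.0645 = 2.9551 billion.

2.955 billion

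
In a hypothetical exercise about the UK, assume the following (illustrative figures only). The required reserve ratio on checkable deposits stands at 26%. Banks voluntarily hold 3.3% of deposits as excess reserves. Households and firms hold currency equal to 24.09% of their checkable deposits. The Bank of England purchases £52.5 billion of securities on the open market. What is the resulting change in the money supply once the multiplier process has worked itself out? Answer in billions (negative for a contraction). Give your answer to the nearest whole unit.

£122 billion

The money multiplier is m = (1 + c) / (rr + e + c) = (1 + 0.2409) / (0.26 + 0.033 + 0.2409) ≈ 2.3242.
The purchase adds 52.5 billion of base, so ΔM = m × ΔMB = 2.3242 × (+52.5) = 122.0205 billion.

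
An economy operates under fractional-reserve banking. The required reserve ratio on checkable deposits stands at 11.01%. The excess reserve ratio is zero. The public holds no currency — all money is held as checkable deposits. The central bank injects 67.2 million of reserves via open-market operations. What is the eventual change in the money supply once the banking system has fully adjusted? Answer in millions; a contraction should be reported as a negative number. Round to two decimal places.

The simple money multiplier is m = 1/rr = 1/0.1101 ≈ 9.08265.
An open-market purchase increases the monetary base by 67.2 million, so ΔM = m × ΔMB = 9.08265 × 67.2 ≈ 610.3541 million.

610.35 million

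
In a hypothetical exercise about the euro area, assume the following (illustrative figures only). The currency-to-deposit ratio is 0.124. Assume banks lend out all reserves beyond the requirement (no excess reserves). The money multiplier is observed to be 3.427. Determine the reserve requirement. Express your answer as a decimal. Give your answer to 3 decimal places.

0.204

Using m = 3.427. Since m = (1 + c)/(c + rr + e), the denominator satisfies c + rr + e = (1 + c)/m = (1 + 0.124) / 3.427 ≈ 0.327984.
With c = 0.124 and e = 0, the reserve requirement is 0.327984 − 0.124 − 0 = 0.203984.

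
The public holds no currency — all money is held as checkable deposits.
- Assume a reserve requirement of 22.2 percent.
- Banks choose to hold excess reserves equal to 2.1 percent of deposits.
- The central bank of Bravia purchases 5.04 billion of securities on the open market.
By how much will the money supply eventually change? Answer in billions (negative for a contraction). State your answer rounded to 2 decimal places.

20.74 billion

The money multiplier is m = 1 / (rr + e) = 1 / (0.222 + 0.021) ≈ 4.1152.
The purchase adds 5.04 billion of base, so ΔM = m × ΔMB = 4.1152 × (+5.04) ≈ 20.7406 billion.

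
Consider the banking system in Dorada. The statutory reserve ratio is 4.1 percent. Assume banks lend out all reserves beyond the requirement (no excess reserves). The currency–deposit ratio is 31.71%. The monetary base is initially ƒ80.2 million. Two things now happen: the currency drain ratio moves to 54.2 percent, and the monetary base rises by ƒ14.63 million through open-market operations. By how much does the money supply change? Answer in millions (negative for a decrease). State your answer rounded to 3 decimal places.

-44.158 million

Before: m₁ = (1 + 0.3171) / (0.041 + 0.3171) ≈ 3.678023, MB₁ = 80.2, so M₁ = 3.678023 × 80.2 ≈ 294.9774 million.
After: m₂ = (1 + 0.542) / (0.041 + 0.542) ≈ 2.644940, MB₂ = 80.2 + 14.63 = 94.83, so M₂ = 2.644940 × 94.83 ≈ 250.8197 million.
ΔM = M₂ − M₁ = 250.8197 − 294.9774 = -44.1577 million.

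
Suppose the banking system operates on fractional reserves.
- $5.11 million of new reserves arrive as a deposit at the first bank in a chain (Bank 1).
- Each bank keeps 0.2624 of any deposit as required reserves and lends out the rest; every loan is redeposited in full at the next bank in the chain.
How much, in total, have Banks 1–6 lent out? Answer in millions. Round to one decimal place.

$12.1 million

Bank i lends (1 − rr)^i of the original deposit: Bank 1 lends 5.11·0.7376 ≈ 3.7691, Bank 2 lends 5.11·0.7376² ≈ 2.7801, and so on.
Summing a geometric series: total = 5.11·[0.7376·(1 − 0.7376^6) / (1 − 0.7376)] ≈ 12.0509 million.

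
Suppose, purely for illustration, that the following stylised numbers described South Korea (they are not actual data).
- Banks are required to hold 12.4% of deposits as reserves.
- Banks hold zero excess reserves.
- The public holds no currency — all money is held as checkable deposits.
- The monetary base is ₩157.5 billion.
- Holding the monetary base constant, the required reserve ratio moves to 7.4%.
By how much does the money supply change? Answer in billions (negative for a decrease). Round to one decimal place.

₩858.2 billion

Initially m₁ = 1 / (0.124) ≈ 8.06452, so M₁ = 8.06452 × 157.5 = 1270.1619 billion.
After the change m₂ = 1 / (0.074) ≈ 13.51351, so M₂ = 13.51351 × 157.5 ≈ 2128.3778 billion.
ΔM = M₂ − M₁ = 2128.3778 − 1270.1619 = 858.2159 billion.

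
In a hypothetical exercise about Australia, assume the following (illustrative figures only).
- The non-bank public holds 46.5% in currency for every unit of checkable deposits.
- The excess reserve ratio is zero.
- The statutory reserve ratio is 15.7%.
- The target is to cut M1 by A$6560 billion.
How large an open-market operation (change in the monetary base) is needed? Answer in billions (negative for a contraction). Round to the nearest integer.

-2785 billion

The money multiplier is m = (1 + c) / (rr + c) = (1 + 0.465) / (0.157 + 0.465) ≈ 2.35531.
ΔMB = ΔM / m = (−6560) / 2.35531 ≈ -2785.196 billion.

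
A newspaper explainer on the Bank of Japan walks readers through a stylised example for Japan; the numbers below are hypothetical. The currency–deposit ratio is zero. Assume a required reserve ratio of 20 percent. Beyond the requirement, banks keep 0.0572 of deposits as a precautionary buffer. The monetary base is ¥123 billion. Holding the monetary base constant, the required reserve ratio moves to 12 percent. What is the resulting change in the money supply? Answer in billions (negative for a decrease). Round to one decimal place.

¥215.9 billion

Initially m₁ = 1 / (0.2 + 0.0572) ≈ 3.88802, so M₁ = 3.88802 × 123 ≈ 478.2265 billion.
After the change m₂ = 1 / (0.12 + 0.0572) ≈ 5.64334, so M₂ = 5.64334 × 123 ≈ 694.1308 billion.
ΔM = M₂ − M₁ = 694.1308 − 478.2265 = 215.9043 billion.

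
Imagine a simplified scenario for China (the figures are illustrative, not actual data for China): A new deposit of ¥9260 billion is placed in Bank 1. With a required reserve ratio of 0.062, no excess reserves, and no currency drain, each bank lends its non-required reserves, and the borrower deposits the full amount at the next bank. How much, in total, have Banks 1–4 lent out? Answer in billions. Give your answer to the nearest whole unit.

¥31644 billion

Bank i lends (1 − rr)^i of the original deposit: Bank 1 lends 9260·0.9380 = 8685.8800, Bank 2 lends 9260·0.9380² ≈ 8147.3554, and so on.
Summing a geometric series: total = 9260·[0.9380·(1 − 0.9380^4) / (1 − 0.9380)] ≈ 31643.8566 billion.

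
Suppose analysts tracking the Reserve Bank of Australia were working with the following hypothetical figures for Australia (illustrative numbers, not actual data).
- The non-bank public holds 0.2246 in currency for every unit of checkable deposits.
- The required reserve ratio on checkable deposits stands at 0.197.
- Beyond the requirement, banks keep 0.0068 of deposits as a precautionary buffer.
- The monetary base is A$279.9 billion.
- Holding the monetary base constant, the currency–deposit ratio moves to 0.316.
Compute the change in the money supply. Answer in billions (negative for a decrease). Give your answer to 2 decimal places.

Initially m₁ = (1 + 0.2246) / (0.197 + 0.0068 + 0.2246) ≈ 2.858543, so M₁ = 2.858543 × 279.9 ≈ 800.1062 billion.
After the change m₂ = (1 + 0.316) / (0.197 + 0.0068 + 0.316) ≈ 2.531743, so M₂ = 2.531743 × 279.9 ≈ 708.6349 billion.
ΔM = M₂ − M₁ = 708.6349 − 800.1062 = -91.4713 billion.

-91.47 billion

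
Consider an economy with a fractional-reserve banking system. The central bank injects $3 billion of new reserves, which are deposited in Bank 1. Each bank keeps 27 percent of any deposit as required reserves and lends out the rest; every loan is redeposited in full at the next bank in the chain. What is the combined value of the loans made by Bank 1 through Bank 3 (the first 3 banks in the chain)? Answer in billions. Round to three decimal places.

$4.956 billion

Bank i lends (1 − rr)^i of the original deposit: Bank 1 lends 3·0.7300 = 2.1900, Bank 2 lends 3·0.7300² = 1.5987, and so on.
Summing a geometric series: total = 3·[0.7300·(1 − 0.7300^3) / (1 − 0.7300)] ≈ 4.9558 billion.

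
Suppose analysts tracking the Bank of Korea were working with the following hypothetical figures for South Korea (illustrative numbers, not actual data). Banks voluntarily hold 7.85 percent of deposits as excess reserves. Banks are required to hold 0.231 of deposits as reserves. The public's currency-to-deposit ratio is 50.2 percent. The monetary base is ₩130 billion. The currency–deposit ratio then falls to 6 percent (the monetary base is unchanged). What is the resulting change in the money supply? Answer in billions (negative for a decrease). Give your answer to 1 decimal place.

₩132.3 billion

Initially m₁ = (1 + 0.502) / (0.231 + 0.0785 + 0.502) ≈ 1.85089, so M₁ = 1.85089 × 130 = 240.6157 billion.
After the change m₂ = (1 + 0.06) / (0.231 + 0.0785 + 0.06) ≈ 2.86874, so M₂ = 2.86874 × 130 = 372.9362 billion.
ΔM = M₂ − M₁ = 372.9362 − 240.6157 = 132.3205 billion.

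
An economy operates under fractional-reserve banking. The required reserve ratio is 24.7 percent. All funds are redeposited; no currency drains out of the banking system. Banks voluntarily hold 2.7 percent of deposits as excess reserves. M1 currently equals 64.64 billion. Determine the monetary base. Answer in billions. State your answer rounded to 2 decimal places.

17.71 billion

The money multiplier is m = 1 / (rr + e) = 1 / (0.247 + 0.027) ≈ 3.64964.
MB = M / m = 64.64 / 3.64964 ≈ 17.7113 billion.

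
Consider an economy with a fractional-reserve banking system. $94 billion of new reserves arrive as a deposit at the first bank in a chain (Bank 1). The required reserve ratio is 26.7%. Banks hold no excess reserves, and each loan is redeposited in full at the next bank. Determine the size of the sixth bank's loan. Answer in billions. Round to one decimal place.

$14.6 billion

Each bank lends a fraction (1 − rr) = 0.7330 of the deposit it receives, so Bank 6 receives 94·0.7330^5 and lends 94·0.7330^6 ≈ 14.5798 billion.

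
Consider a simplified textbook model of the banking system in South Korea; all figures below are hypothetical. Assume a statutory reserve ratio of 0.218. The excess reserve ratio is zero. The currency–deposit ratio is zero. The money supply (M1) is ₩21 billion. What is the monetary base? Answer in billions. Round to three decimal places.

With no currency drain and no excess reserves, the money multiplier is m = 1/rr = 1/0.218 ≈ 4.587156.
The monetary base is MB = M / m = 21 / 4.587156 ≈ 4.578 billion.

₩4.578 billion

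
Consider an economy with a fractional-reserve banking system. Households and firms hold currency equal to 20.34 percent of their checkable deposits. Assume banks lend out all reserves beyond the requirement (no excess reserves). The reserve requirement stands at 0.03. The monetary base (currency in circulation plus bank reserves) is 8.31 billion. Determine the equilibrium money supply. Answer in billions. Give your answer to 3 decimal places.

The money multiplier is m = (1 + c) / (rr + c) = (1 + 0.2034) / (0.03 + 0.2034) ≈ 5.15596.
So M = m × MB = 5.15596 × 8.31 ≈ 42.846 billion.

42.846 billion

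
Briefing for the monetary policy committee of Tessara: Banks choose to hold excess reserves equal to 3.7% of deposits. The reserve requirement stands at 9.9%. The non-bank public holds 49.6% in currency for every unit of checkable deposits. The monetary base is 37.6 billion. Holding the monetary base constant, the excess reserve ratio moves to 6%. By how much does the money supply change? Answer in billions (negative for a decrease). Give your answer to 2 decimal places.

Initially m₁ = (1 + 0.496) / (0.099 + 0.037 + 0.496) ≈ 2.36709, so M₁ = 2.36709 × 37.6 ≈ 89.0026 billion.
After the change m₂ = (1 + 0.496) / (0.099 + 0.06 + 0.496) ≈ 2.28397, so M₂ = 2.28397 × 37.6 ≈ 85.8773 billion.
ΔM = M₂ − M₁ = 85.8773 − 89.0026 = -3.1253 billion.

-3.13 billion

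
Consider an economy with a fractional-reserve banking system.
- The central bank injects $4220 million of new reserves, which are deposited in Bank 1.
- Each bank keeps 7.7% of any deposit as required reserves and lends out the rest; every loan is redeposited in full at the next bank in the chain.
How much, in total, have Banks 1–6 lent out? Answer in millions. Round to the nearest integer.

Bank i lends (1 − rr)^i of the original deposit: Bank 1 lends 4220·0.9230 = 3895.0600, Bank 2 lends 4220·0.9230² ≈ 3595.1404, and so on.
Summing a geometric series: total = 4220·[0.9230·(1 − 0.9230^6) / (1 − 0.9230)] ≈ 19307.5796 million.

$19308 million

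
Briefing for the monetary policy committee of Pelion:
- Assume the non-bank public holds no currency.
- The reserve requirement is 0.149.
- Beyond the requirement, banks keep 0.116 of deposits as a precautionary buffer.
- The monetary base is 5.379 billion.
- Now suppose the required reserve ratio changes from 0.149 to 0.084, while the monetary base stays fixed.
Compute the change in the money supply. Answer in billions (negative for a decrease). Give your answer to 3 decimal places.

6.597 billion

Initially m₁ = 1 / (0.149 + 0.116) ≈ 3.77358, so M₁ = 3.77358 × 5.379 ≈ 20.2981 billion.
After the change m₂ = 1 / (0.084 + 0.116) = 5, so M₂ = 5 × 5.379 = 26.895 billion.
ΔM = M₂ − M₁ = 26.895 − 20.2981 = 6.5969 billion.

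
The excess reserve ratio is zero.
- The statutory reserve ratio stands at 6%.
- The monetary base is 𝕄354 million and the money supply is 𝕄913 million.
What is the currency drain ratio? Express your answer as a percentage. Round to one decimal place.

Using m = M/MB = 913/354 ≈ 2.579096. From m = (1 + c)/(c + rr + e), rearranging gives 1 + c = m·(c + rr + e), so c·(1 − m) = m·(rr + e) − 1.
Hence c = [m·(rr + e) − 1]/(1 − m) = [2.579096 × (0.06 + 0) − 1] / (1 − 2.579096) ≈ 0.535277.

53.5%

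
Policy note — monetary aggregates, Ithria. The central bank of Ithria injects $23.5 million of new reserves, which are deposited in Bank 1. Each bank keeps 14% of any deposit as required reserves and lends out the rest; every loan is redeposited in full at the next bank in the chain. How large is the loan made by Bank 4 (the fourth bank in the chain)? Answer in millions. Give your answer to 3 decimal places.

Each bank lends a fraction (1 − rr) = 0.8600 of the deposit it receives, so Bank 4 receives 23.5·0.8600^3 and lends 23.5·0.8600^4 ≈ 12.8547 million.

$12.855 million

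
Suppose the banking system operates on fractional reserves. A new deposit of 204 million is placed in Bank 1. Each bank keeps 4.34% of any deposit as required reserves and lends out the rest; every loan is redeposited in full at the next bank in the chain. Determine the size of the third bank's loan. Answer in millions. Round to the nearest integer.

Each bank lends a fraction (1 − rr) = 0.9566 of the deposit it receives, so Bank 3 receives 204·0.9566^2 and lends 204·0.9566^3 ≈ 178.5753 million.

179 million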